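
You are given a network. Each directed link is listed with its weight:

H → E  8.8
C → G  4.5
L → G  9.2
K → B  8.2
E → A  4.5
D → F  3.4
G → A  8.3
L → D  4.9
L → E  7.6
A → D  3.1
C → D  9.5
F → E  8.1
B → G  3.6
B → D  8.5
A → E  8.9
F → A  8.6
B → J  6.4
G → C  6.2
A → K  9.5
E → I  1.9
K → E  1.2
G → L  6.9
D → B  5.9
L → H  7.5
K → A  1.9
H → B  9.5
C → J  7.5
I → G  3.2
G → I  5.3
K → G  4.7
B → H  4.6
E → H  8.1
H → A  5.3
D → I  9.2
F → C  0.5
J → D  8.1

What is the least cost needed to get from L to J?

Enumerating some paths:
L–G–C–J: 9.2+6.2+7.5 = 22.9
L–D–B–J: 4.9+5.9+6.4 = 17.2
L–H–B–J: 7.5+9.5+6.4 = 23.4
L–D–F–C–J: 4.9+3.4+0.5+7.5 = 16.3
Cheapest is L–D–F–C–J at 16.3.

16.3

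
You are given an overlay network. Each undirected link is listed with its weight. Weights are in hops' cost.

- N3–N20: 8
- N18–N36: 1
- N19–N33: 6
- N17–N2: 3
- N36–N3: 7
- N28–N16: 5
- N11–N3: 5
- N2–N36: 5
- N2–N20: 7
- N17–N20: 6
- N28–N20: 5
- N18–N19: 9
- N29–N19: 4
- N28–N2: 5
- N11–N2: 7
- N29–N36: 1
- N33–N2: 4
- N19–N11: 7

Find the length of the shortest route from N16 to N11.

17 hops' cost

Shortest distances from N16:
N16: 0
N28: 5  (via N16)
N2: 10  (via N28)
N20: 10  (via N28)
N17: 13  (via N2)
N33: 14  (via N2)
N36: 15  (via N2)
N29: 16  (via N36)
N18: 16  (via N36)
N11: 17  (via N2)
Shortest route: N16–N28–N2–N11 = 17 hops' cost.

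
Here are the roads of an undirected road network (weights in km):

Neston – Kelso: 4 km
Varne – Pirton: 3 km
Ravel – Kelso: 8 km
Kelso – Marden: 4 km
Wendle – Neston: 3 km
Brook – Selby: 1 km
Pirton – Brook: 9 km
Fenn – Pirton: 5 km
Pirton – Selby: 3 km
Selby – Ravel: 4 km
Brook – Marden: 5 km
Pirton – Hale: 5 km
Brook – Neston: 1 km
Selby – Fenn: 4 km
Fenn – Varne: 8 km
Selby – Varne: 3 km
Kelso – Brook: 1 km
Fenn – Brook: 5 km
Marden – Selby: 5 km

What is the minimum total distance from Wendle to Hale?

Shortest distances from Wendle:
Wendle: 0
Neston: 3  (via Wendle)
Brook: 4  (via Neston)
Selby: 5  (via Brook)
Kelso: 5  (via Brook)
Pirton: 8  (via Selby)
Varne: 8  (via Selby)
Fenn: 9  (via Brook)
Ravel: 9  (via Selby)
Marden: 9  (via Brook)
Hale: 13  (via Pirton)
Shortest route: Wendle → Neston → Brook → Selby → Pirton → Hale = 13 km.

13 km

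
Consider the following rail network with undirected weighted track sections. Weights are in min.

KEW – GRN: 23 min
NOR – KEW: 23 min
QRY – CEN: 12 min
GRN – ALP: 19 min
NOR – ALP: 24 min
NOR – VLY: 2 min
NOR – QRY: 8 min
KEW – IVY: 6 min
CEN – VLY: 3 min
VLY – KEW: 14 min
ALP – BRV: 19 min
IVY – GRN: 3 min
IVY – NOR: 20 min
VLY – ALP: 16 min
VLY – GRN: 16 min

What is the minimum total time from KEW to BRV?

47 min

Enumerating some paths:
KEW–IVY–GRN–VLY–ALP–BRV: 6+3+16+16+19 = 60
KEW–IVY–GRN–ALP–BRV: 6+3+19+19 = 47
KEW–VLY–ALP–BRV: 14+16+19 = 49
KEW–VLY–NOR–ALP–BRV: 14+2+24+19 = 59
Cheapest is KEW–IVY–GRN–ALP–BRV at 47 min.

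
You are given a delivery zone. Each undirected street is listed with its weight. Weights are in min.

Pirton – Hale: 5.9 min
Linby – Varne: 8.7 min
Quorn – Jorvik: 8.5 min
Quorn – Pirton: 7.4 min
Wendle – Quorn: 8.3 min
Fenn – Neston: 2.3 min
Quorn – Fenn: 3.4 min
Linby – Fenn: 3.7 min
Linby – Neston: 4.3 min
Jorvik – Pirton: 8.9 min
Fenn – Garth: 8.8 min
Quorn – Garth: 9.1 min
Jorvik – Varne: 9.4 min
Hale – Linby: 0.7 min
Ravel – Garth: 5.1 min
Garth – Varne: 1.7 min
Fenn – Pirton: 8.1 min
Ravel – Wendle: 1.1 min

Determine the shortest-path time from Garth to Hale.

Compare a few routes:
Garth–Fenn–Linby–Hale: 8.8+3.7+0.7 = 13.2
Garth–Varne–Linby–Hale: 1.7+8.7+0.7 = 11.1
Garth–Quorn–Fenn–Linby–Hale: 9.1+3.4+3.7+0.7 = 16.9
Garth–Fenn–Neston–Linby–Hale: 8.8+2.3+4.3+0.7 = 16.1
Cheapest is Garth–Varne–Linby–Hale at 11.1 min.

11.1 min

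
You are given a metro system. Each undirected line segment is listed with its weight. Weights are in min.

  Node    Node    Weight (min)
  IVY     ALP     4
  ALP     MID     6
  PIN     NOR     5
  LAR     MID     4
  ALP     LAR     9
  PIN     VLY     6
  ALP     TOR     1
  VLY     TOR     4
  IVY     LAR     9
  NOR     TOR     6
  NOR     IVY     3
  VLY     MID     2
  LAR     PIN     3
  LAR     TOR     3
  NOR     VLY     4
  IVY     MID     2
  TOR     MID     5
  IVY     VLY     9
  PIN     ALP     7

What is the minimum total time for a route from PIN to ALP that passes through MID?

Shortest PIN→MID: PIN–LAR–MID = 7
Best MID to ALP: MID–ALP costing 6
Total via MID: 7 + 6 = 13 min.

13 min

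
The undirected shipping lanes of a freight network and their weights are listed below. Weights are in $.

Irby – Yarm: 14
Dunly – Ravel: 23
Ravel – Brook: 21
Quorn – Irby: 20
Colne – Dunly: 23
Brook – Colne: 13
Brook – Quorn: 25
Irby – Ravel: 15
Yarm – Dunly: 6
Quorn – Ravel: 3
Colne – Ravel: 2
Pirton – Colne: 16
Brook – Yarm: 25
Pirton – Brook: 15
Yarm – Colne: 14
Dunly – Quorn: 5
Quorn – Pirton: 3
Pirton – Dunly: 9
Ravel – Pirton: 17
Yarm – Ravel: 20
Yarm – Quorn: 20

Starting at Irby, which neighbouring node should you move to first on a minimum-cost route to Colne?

Enumerating some paths:
Irby → Ravel → Colne: 15+2 = 17
Irby → Quorn → Ravel → Colne: 20+3+2 = 25
Cheapest is Irby → Ravel → Colne at $17.
So from Irby the first move is to Ravel.

Ravel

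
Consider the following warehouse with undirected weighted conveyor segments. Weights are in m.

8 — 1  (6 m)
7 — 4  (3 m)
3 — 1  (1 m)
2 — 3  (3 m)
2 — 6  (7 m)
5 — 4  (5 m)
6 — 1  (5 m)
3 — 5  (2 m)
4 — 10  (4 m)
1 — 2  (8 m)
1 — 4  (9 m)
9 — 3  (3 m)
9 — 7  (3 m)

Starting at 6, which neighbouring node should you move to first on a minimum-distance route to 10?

Compare a few routes:
6 - 1 - 3 - 5 - 4 - 10: 5+1+2+5+4 = 17
6 - 1 - 4 - 10: 5+9+4 = 18
The minimum is 17 m via 6 - 1 - 3 - 5 - 4 - 10.
So from 6 the first move is to 1.

1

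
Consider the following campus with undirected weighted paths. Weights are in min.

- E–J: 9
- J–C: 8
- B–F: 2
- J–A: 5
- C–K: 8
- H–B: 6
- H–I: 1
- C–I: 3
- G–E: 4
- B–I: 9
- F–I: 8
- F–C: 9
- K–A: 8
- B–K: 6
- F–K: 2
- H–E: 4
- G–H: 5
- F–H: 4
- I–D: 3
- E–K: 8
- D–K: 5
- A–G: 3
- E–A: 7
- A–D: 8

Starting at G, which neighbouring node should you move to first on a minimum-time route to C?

Compare a few routes:
G - E - H - I - C: 4+4+1+3 = 12
G - A - D - I - C: 3+8+3+3 = 17
G - A - J - C: 3+5+8 = 16
G - H - I - C: 5+1+3 = 9
The minimum is 9 min via G - H - I - C.
So from G the first move is to H.

H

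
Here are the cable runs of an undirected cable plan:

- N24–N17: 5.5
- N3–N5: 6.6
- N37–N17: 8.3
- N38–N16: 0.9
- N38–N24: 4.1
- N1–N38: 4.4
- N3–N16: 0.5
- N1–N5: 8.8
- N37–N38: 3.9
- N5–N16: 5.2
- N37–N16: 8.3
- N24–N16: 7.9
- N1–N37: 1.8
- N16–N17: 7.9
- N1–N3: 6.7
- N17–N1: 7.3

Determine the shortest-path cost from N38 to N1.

4.4

Shortest distances from N38:
N38: 0
N16: 0.9  (via N38)
N3: 1.4  (via N16)
N37: 3.9  (via N38)
N24: 4.1  (via N38)
N1: 4.4  (via N38)
Shortest route: N38–N1 = 4.4.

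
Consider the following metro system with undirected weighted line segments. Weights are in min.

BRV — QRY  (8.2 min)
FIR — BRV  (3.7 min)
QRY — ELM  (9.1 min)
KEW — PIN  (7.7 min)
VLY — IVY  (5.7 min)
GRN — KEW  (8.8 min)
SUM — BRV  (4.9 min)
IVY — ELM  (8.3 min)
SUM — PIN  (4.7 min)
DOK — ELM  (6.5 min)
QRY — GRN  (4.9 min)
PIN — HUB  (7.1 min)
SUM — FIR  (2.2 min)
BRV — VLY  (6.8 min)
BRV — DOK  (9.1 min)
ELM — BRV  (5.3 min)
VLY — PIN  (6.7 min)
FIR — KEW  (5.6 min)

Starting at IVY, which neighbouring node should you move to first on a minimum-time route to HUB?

VLY

Enumerating some paths:
IVY–VLY–BRV–SUM–PIN–HUB: 5.7+6.8+4.9+4.7+7.1 = 29.2
IVY–VLY–PIN–HUB: 5.7+6.7+7.1 = 19.5
Cheapest is IVY–VLY–PIN–HUB at 19.5 min.
So from IVY the first move is to VLY.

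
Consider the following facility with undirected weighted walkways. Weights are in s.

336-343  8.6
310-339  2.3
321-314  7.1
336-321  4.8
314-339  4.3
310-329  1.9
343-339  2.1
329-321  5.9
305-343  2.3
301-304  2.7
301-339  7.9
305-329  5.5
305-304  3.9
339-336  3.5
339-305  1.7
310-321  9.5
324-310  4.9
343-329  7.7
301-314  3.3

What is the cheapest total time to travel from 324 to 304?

Running Dijkstra from 324:
324: 0
310: 4.9  (via 324)
329: 6.8  (via 310)
339: 7.2  (via 310)
305: 8.9  (via 339)
343: 9.3  (via 339)
336: 10.7  (via 339)
314: 11.5  (via 339)
321: 12.7  (via 329)
304: 12.8  (via 305)
Shortest route: 324 → 310 → 339 → 305 → 304 = 12.8 s.

12.8 s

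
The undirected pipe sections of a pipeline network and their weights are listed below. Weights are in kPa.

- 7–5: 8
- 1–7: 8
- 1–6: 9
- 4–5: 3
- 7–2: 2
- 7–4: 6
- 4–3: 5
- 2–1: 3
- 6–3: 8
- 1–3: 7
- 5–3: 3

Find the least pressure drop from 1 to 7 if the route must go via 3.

Shortest 1→3: 1 → 3 = 7
Shortest 3→7: 3 → 5 → 7 = 11
Total via 3: 7 + 11 = 18 kPa.

18 kPa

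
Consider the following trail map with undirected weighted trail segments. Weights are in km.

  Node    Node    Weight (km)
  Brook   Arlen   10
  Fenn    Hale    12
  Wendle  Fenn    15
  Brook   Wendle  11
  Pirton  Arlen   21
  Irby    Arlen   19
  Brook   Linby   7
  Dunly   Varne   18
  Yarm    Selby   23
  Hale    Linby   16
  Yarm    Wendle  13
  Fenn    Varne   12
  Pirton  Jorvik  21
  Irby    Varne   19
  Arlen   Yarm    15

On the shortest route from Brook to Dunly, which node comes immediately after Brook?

Wendle

Compare a few routes:
Brook–Wendle–Fenn–Varne–Dunly: 11+15+12+18 = 56
Brook–Linby–Hale–Fenn–Varne–Dunly: 7+16+12+12+18 = 65
The minimum is 56 km via Brook–Wendle–Fenn–Varne–Dunly.
So from Brook the first move is to Wendle.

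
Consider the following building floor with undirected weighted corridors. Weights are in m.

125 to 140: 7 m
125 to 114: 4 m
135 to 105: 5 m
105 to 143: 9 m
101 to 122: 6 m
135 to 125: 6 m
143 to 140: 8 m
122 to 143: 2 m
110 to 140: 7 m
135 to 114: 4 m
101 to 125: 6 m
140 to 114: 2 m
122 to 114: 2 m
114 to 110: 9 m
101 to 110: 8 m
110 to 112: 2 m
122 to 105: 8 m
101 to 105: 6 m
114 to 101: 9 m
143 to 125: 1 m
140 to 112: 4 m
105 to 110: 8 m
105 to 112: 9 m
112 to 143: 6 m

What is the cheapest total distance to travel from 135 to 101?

Settle nodes by increasing distance from 135:
135: 0
114: 4  (via 135)
105: 5  (via 135)
122: 6  (via 114)
140: 6  (via 114)
125: 6  (via 135)
143: 7  (via 125)
112: 10  (via 140)
101: 11  (via 105)
Shortest route: 135 → 105 → 101 = 11 m.

11 m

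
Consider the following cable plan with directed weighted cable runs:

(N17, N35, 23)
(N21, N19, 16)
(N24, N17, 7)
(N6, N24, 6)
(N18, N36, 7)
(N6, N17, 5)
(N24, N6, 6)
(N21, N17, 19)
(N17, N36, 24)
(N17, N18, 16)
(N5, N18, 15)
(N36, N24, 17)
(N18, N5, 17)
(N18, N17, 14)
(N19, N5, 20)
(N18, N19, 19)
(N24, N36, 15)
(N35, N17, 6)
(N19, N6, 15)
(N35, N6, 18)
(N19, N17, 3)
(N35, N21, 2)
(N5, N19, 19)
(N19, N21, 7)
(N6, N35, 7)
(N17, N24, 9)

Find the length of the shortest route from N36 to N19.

48

Settle nodes by increasing distance from N36:
N36: 0
N24: 17  (via N36)
N6: 23  (via N24)
N17: 24  (via N24)
N35: 30  (via N6)
N21: 32  (via N35)
N18: 40  (via N17)
N19: 48  (via N21)
Shortest route: N36 → N24 → N6 → N35 → N21 → N19 = 48.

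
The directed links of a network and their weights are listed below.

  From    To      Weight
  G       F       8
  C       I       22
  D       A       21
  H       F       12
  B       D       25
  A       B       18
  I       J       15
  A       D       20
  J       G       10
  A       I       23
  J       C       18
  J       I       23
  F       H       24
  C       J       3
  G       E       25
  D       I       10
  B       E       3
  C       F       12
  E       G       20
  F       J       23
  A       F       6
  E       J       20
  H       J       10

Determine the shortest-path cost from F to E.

58

Running Dijkstra from F:
F: 0
J: 23  (via F)
H: 24  (via F)
G: 33  (via J)
C: 41  (via J)
I: 46  (via J)
E: 58  (via G)
Shortest route: F → J → G → E = 58.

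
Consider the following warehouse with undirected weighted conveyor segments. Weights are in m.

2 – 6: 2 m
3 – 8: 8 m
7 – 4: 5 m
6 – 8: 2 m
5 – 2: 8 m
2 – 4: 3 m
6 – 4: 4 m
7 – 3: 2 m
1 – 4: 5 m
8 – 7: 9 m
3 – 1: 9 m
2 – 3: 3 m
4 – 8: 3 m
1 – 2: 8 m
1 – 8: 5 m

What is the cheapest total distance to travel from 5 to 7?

13 m

Compare a few routes:
5 → 2 → 3 → 7: 8+3+2 = 13
5 → 2 → 6 → 8 → 4 → 7: 8+2+2+3+5 = 20
5 → 2 → 4 → 7: 8+3+5 = 16
5 → 2 → 6 → 4 → 7: 8+2+4+5 = 19
The minimum is 13 m via 5 → 2 → 3 → 7.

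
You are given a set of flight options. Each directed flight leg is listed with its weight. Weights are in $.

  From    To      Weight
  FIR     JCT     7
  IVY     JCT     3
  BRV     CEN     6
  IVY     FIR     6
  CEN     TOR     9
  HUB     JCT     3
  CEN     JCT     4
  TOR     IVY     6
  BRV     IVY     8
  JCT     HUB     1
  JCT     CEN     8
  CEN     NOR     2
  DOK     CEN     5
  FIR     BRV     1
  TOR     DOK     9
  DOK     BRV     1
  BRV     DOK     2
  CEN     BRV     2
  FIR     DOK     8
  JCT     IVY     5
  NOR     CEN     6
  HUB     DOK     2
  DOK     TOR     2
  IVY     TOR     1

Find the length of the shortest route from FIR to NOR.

Shortest distances from FIR:
FIR: 0
BRV: 1  (via FIR)
DOK: 3  (via BRV)
TOR: 5  (via DOK)
CEN: 7  (via BRV)
JCT: 7  (via FIR)
HUB: 8  (via JCT)
NOR: 9  (via CEN)
Shortest route: FIR–BRV–CEN–NOR = $9.

$9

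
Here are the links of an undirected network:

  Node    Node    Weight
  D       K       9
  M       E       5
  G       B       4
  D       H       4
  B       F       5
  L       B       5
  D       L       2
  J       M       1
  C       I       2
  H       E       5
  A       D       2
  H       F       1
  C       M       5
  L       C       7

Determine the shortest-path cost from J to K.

24

Enumerating some paths:
J–M–E–H–F–B–L–D–K: 1+5+5+1+5+5+2+9 = 33
J–M–E–H–D–K: 1+5+5+4+9 = 24
J–M–C–L–B–F–H–D–K: 1+5+7+5+5+1+4+9 = 37
Cheapest is J–M–E–H–D–K at 24.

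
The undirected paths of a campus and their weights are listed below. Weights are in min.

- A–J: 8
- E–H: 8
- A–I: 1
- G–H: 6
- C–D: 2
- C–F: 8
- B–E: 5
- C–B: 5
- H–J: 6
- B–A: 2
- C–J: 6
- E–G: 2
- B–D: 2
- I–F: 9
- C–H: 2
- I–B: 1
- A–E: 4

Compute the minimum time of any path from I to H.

Enumerating some paths:
I → B → D → C → H: 1+2+2+2 = 7
I → B → C → H: 1+5+2 = 8
Cheapest is I → B → D → C → H at 7 min.

7 min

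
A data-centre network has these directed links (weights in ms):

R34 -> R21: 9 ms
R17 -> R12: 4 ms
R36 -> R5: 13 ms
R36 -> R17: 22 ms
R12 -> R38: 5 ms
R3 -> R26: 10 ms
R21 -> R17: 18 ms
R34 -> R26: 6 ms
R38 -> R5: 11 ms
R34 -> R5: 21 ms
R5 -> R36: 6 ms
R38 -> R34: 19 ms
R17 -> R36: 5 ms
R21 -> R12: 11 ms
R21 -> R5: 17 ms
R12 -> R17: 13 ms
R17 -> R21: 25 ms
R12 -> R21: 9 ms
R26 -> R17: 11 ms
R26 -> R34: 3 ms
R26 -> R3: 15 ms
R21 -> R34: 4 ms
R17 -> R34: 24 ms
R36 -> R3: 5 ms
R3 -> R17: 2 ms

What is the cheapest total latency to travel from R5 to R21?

26 ms

Candidate routes:
R5 - R36 - R3 - R26 - R34 - R21: 6+5+10+3+9 = 33
R5 - R36 - R3 - R17 - R12 - R21: 6+5+2+4+9 = 26
R5 - R36 - R3 - R17 - R21: 6+5+2+25 = 38
R5 - R36 - R17 - R12 - R21: 6+22+4+9 = 41
The minimum is 26 ms via R5 - R36 - R3 - R17 - R12 - R21.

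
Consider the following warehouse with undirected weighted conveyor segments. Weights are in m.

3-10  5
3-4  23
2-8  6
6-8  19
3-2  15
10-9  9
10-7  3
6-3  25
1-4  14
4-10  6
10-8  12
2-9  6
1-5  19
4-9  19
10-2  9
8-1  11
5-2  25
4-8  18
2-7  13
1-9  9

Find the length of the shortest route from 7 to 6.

Shortest distances from 7:
7: 0
10: 3  (via 7)
3: 8  (via 10)
4: 9  (via 10)
2: 12  (via 10)
9: 12  (via 10)
8: 15  (via 10)
1: 21  (via 9)
6: 33  (via 3)
Shortest route: 7 → 10 → 3 → 6 = 33 m.

33 m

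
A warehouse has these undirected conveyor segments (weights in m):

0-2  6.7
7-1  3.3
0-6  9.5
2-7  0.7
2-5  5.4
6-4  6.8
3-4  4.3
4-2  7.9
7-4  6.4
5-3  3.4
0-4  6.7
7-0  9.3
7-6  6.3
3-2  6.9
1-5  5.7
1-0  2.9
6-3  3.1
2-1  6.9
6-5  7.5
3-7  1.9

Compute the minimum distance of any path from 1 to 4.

9.5 m

Enumerating some paths:
1 → 7 → 3 → 4: 3.3+1.9+4.3 = 9.5
1 → 0 → 4: 2.9+6.7 = 9.6
1 → 7 → 4: 3.3+6.4 = 9.7
1 → 7 → 2 → 4: 3.3+0.7+7.9 = 11.9
The minimum is 9.5 m via 1 → 7 → 3 → 4.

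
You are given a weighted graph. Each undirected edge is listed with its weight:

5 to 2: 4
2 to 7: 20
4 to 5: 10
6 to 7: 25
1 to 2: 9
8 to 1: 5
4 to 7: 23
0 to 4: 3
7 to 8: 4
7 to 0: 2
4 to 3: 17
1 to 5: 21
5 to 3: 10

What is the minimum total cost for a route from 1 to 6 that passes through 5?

Best 1 to 5: 1–2–5 costing 13
Best 5 to 6: 5–4–0–7–6 costing 40
Total via 5: 13 + 40 = 53.

53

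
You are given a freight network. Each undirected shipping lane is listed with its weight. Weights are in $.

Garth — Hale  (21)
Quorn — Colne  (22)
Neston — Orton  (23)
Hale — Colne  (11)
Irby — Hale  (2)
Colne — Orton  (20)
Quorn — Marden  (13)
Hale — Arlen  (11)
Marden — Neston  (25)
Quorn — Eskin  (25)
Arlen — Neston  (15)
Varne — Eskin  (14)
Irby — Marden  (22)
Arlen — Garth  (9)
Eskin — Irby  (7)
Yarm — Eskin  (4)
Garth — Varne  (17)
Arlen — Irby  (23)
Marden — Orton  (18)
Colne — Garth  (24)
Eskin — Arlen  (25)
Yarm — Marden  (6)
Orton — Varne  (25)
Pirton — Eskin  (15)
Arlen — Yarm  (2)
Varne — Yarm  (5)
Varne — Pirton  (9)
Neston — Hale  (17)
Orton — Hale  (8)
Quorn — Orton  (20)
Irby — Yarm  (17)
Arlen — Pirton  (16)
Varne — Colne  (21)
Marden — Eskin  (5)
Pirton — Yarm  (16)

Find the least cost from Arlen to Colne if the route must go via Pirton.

$46

Shortest Arlen→Pirton: Arlen–Pirton = 16
Shortest Pirton→Colne: Pirton–Varne–Colne = 30
Total via Pirton: 16 + 30 = $46.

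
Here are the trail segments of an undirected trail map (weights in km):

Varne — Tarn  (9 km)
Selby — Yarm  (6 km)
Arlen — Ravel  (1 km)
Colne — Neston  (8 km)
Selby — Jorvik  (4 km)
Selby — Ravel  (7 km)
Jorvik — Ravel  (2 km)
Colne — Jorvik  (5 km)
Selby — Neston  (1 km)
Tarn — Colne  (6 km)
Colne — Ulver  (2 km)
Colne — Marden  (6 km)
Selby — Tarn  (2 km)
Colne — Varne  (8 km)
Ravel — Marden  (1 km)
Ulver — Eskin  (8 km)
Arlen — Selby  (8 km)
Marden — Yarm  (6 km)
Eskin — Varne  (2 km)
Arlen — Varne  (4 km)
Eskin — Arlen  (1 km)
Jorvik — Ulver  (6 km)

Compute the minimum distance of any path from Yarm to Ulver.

14 km

Enumerating some paths:
Yarm → Marden → Colne → Ulver: 6+6+2 = 14
Yarm → Marden → Ravel → Jorvik → Ulver: 6+1+2+6 = 15
The minimum is 14 km via Yarm → Marden → Colne → Ulver.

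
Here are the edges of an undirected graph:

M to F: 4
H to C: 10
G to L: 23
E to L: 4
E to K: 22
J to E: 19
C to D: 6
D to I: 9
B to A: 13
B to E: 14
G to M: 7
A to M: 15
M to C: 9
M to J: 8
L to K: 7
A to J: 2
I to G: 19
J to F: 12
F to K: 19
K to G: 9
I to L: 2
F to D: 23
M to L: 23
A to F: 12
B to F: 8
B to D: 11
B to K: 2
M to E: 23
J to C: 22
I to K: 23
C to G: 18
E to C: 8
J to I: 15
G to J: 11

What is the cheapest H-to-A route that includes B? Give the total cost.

Shortest H→B: H–C–D–B = 27
Shortest B→A: B–A = 13
Total via B: 27 + 13 = 40.

40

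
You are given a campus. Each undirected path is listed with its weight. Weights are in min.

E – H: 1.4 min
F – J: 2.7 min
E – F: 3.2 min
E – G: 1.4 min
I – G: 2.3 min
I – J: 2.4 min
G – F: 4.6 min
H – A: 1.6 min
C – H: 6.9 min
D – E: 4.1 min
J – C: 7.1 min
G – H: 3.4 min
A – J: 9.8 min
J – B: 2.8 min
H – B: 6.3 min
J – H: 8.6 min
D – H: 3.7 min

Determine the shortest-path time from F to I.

Shortest distances from F:
F: 0
J: 2.7  (via F)
E: 3.2  (via F)
G: 4.6  (via F)
H: 4.6  (via E)
I: 5.1  (via J)
Shortest route: F–J–I = 5.1 min.

5.1 min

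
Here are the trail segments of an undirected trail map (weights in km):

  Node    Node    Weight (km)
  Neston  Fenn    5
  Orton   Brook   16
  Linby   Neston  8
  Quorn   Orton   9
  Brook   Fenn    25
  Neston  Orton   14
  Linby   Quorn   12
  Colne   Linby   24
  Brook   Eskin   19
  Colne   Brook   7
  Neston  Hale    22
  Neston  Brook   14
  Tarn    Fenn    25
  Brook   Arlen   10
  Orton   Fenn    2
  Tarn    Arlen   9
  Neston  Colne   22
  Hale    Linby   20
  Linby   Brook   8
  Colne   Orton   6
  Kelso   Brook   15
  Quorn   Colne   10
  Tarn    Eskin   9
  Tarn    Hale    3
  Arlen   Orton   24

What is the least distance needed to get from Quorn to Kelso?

Candidate routes:
Quorn → Linby → Brook → Kelso: 12+8+15 = 35
Quorn → Colne → Brook → Kelso: 10+7+15 = 32
Cheapest is Quorn → Colne → Brook → Kelso at 32 km.

32 km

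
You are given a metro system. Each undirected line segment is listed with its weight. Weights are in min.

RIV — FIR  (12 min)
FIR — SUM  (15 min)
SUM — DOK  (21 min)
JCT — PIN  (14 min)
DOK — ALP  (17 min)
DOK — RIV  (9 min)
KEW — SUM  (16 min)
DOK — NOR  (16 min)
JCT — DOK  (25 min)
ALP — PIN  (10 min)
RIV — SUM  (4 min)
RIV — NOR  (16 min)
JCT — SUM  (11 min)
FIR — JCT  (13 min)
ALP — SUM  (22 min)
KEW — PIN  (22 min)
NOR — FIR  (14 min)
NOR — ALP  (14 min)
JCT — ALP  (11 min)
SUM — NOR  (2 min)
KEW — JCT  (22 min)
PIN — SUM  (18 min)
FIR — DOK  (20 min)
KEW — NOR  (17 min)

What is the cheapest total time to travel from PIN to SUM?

18 min

Settle nodes by increasing distance from PIN:
PIN: 0
ALP: 10  (via PIN)
JCT: 14  (via PIN)
SUM: 18  (via PIN)
Shortest route: PIN → SUM = 18 min.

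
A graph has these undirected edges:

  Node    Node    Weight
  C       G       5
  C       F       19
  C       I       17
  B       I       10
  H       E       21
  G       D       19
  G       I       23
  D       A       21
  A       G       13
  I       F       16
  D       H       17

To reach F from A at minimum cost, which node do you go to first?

Candidate routes:
A–G–C–I–F: 13+5+17+16 = 51
A–G–C–F: 13+5+19 = 37
A–G–I–F: 13+23+16 = 52
A–D–G–C–F: 21+19+5+19 = 64
Cheapest is A–G–C–F at 37.
So from A the first move is to G.

G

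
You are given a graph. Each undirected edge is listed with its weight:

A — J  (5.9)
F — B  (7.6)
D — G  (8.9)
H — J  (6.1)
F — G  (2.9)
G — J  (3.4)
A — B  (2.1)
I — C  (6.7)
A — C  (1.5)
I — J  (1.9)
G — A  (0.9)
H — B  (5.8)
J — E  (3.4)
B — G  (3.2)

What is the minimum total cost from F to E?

Settle nodes by increasing distance from F:
F: 0
G: 2.9  (via F)
A: 3.8  (via G)
C: 5.3  (via A)
B: 5.9  (via A)
J: 6.3  (via G)
I: 8.2  (via J)
E: 9.7  (via J)
Shortest route: F → G → J → E = 9.7.

9.7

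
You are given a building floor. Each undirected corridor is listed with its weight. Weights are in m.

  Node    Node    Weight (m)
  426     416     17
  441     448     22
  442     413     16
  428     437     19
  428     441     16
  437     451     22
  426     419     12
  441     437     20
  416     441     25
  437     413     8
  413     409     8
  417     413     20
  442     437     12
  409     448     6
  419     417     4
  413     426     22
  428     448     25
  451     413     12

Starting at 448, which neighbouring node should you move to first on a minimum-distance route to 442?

409

Enumerating some paths:
448–409–413–437–442: 6+8+8+12 = 34
448–409–413–442: 6+8+16 = 30
448–428–437–442: 25+19+12 = 56
448–441–437–442: 22+20+12 = 54
The minimum is 30 m via 448–409–413–442.
So from 448 the first move is to 409.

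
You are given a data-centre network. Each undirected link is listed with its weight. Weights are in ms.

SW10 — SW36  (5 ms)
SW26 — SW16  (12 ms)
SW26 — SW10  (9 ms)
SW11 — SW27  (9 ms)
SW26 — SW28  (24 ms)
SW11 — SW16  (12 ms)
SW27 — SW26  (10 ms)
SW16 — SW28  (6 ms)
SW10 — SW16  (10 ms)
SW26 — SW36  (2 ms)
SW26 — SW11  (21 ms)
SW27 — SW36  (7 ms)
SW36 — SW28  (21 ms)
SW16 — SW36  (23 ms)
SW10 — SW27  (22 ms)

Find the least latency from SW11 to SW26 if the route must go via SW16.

Best SW11 to SW16: SW11–SW16 costing 12
Best SW16 to SW26: SW16–SW26 costing 12
Total via SW16: 12 + 12 = 24 ms.

24 ms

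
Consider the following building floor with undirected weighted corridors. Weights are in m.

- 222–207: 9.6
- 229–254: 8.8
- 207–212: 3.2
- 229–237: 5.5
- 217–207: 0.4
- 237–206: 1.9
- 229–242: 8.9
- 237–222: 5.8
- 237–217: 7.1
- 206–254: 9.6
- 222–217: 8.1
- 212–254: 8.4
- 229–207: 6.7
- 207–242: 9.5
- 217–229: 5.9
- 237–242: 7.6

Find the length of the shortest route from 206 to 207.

Shortest distances from 206:
206: 0
237: 1.9  (via 206)
229: 7.4  (via 237)
222: 7.7  (via 237)
217: 9  (via 237)
207: 9.4  (via 217)
Shortest route: 206–237–217–207 = 9.4 m.

9.4 m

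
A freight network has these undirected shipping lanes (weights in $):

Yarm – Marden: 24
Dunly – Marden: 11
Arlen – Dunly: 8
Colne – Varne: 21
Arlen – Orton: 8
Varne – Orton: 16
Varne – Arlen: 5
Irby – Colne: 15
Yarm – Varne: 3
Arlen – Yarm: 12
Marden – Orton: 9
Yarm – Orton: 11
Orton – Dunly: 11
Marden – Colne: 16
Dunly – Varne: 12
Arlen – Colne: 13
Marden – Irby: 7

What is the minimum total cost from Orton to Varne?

Enumerating some paths:
Orton - Yarm - Varne: 11+3 = 14
Orton - Arlen - Varne: 8+5 = 13
Cheapest is Orton - Arlen - Varne at $13.

$13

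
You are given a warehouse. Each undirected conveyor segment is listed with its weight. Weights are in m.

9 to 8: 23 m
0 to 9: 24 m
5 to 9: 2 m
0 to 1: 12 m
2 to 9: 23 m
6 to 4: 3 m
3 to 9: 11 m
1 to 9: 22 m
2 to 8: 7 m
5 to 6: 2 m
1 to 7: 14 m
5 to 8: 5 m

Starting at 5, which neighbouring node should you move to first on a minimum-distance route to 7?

9

Compare a few routes:
5 - 9 - 1 - 7: 2+22+14 = 38
5 - 8 - 2 - 9 - 1 - 7: 5+7+23+22+14 = 71
5 - 8 - 9 - 1 - 7: 5+23+22+14 = 64
5 - 9 - 0 - 1 - 7: 2+24+12+14 = 52
Cheapest is 5 - 9 - 1 - 7 at 38 m.
So from 5 the first move is to 9.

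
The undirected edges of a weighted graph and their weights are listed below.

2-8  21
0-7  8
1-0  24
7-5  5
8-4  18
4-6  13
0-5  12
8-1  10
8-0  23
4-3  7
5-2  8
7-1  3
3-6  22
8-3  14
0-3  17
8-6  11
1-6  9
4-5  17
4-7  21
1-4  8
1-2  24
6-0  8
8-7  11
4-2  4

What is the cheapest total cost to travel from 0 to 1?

11

Candidate routes:
0–6–1: 8+9 = 17
0–7–1: 8+3 = 11
The minimum is 11 via 0–7–1.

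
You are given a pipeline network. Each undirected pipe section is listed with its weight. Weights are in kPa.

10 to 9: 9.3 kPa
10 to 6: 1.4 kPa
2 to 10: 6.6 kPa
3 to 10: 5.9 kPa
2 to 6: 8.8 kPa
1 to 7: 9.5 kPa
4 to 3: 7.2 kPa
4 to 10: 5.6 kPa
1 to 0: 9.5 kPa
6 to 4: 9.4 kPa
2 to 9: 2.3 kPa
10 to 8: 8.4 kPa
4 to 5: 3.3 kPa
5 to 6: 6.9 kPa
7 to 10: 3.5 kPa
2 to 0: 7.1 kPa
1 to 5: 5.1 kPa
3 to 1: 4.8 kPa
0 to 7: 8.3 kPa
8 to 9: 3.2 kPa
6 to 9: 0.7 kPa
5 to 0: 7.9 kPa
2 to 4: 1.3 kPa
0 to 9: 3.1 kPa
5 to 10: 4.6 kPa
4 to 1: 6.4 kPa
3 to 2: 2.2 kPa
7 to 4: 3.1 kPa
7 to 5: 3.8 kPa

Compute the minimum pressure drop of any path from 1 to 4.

6.4 kPa

Compare a few routes:
1–4: 6.4 = 6.4
1–3–2–4: 4.8+2.2+1.3 = 8.3
Cheapest is 1–4 at 6.4 kPa.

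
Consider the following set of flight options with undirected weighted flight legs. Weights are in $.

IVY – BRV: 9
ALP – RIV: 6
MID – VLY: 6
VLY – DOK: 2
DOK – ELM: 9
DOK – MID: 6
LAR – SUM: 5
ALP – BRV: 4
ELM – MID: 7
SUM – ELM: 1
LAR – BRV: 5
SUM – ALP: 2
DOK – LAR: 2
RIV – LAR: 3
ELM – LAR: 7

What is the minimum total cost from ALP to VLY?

Enumerating some paths:
ALP - BRV - LAR - DOK - VLY: 4+5+2+2 = 13
ALP - RIV - LAR - DOK - VLY: 6+3+2+2 = 13
ALP - SUM - ELM - DOK - VLY: 2+1+9+2 = 14
ALP - SUM - LAR - DOK - VLY: 2+5+2+2 = 11
Cheapest is ALP - SUM - LAR - DOK - VLY at $11.

$11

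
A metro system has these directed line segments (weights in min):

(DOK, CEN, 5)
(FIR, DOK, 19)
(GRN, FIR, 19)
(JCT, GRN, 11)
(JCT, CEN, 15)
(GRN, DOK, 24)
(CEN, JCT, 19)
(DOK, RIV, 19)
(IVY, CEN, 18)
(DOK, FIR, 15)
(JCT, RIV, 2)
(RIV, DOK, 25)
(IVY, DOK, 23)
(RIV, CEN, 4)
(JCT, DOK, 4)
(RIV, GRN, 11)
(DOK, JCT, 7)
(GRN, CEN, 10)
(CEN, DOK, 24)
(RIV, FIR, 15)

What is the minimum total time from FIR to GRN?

37 min

Settle nodes by increasing distance from FIR:
FIR: 0
DOK: 19  (via FIR)
CEN: 24  (via DOK)
JCT: 26  (via DOK)
RIV: 28  (via JCT)
GRN: 37  (via JCT)
Shortest route: FIR–DOK–JCT–GRN = 37 min.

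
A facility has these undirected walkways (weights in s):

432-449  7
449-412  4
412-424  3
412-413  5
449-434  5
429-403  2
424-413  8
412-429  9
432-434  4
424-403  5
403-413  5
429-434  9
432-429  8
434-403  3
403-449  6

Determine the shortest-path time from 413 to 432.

Settle nodes by increasing distance from 413:
413: 0
412: 5  (via 413)
403: 5  (via 413)
429: 7  (via 403)
434: 8  (via 403)
424: 8  (via 413)
449: 9  (via 412)
432: 12  (via 434)
Shortest route: 413 → 403 → 434 → 432 = 12 s.

12 s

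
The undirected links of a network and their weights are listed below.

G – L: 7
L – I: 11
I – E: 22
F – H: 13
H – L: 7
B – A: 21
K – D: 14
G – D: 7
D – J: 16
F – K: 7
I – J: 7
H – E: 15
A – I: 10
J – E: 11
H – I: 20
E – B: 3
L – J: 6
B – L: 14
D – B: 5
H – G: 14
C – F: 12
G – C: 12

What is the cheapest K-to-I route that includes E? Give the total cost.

40

Shortest K→E: K → D → B → E = 22
Best E to I: E → J → I costing 18
Total via E: 22 + 18 = 40.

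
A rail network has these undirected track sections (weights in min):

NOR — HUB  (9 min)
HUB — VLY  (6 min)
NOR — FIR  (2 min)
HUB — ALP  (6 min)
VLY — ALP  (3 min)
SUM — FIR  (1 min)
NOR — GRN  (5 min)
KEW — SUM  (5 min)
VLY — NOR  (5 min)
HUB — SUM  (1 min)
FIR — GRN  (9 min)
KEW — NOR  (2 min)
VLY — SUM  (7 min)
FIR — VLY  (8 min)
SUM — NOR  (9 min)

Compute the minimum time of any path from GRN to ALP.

13 min

Settle nodes by increasing distance from GRN:
GRN: 0
NOR: 5  (via GRN)
KEW: 7  (via NOR)
FIR: 7  (via NOR)
SUM: 8  (via FIR)
HUB: 9  (via SUM)
VLY: 10  (via NOR)
ALP: 13  (via VLY)
Shortest route: GRN–NOR–VLY–ALP = 13 min.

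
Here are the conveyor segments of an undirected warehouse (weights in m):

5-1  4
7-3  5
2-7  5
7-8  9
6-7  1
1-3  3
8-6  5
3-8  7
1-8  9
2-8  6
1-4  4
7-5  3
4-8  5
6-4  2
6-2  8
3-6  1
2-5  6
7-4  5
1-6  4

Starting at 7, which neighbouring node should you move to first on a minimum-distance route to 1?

Enumerating some paths:
7 - 5 - 1: 3+4 = 7
7 - 6 - 1: 1+4 = 5
7 - 6 - 4 - 1: 1+2+4 = 7
7 - 3 - 1: 5+3 = 8
The minimum is 5 m via 7 - 6 - 1.
So from 7 the first move is to 6.

6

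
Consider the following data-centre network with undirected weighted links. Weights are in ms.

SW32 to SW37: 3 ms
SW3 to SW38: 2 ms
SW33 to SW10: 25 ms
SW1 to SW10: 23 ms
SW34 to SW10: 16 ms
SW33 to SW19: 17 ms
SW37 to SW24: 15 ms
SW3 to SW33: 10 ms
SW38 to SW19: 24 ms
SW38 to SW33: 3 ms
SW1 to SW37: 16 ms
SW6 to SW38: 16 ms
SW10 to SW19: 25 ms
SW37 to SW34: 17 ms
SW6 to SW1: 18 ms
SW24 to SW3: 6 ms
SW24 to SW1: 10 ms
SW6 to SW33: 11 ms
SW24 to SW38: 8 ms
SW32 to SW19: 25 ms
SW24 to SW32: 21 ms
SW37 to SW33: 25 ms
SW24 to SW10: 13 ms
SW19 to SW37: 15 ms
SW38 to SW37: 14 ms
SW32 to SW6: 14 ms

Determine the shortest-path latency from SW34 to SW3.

Settle nodes by increasing distance from SW34:
SW34: 0
SW10: 16  (via SW34)
SW37: 17  (via SW34)
SW32: 20  (via SW37)
SW24: 29  (via SW10)
SW38: 31  (via SW37)
SW19: 32  (via SW37)
SW3: 33  (via SW38)
Shortest route: SW34 → SW37 → SW38 → SW3 = 33 ms.

33 ms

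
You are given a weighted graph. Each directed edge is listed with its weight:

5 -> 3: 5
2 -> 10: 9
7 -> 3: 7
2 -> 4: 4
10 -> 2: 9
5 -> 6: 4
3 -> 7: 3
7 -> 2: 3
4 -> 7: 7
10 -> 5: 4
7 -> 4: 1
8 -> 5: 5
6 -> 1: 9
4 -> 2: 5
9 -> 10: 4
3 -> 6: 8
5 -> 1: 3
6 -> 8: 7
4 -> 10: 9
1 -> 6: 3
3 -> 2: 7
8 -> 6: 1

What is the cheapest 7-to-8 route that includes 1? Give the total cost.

27

Best 7 to 1: 7 → 4 → 10 → 5 → 1 costing 17
Best 1 to 8: 1 → 6 → 8 costing 10
Total via 1: 17 + 10 = 27.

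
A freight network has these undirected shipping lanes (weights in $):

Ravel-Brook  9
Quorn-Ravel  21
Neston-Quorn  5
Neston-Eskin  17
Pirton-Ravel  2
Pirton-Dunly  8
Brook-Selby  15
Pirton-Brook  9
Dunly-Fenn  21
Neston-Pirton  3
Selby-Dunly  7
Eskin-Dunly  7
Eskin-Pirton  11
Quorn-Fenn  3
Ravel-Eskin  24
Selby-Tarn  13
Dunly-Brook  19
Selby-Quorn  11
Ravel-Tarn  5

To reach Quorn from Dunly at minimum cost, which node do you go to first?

Pirton

Compare a few routes:
Dunly–Selby–Quorn: 7+11 = 18
Dunly–Pirton–Neston–Quorn: 8+3+5 = 16
The minimum is $16 via Dunly–Pirton–Neston–Quorn.
So from Dunly the first move is to Pirton.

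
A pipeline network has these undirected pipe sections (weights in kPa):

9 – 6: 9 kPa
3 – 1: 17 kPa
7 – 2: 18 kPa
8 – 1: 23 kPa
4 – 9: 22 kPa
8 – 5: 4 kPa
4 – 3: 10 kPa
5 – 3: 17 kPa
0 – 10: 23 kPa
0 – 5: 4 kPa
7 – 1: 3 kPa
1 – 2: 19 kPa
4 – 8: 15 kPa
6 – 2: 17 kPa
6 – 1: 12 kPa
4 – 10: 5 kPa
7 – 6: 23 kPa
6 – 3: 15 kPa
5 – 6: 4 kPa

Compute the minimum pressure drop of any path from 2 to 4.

Running Dijkstra from 2:
2: 0
6: 17  (via 2)
7: 18  (via 2)
1: 19  (via 2)
5: 21  (via 6)
0: 25  (via 5)
8: 25  (via 5)
9: 26  (via 6)
3: 32  (via 6)
4: 40  (via 8)
Shortest route: 2–6–5–8–4 = 40 kPa.

40 kPa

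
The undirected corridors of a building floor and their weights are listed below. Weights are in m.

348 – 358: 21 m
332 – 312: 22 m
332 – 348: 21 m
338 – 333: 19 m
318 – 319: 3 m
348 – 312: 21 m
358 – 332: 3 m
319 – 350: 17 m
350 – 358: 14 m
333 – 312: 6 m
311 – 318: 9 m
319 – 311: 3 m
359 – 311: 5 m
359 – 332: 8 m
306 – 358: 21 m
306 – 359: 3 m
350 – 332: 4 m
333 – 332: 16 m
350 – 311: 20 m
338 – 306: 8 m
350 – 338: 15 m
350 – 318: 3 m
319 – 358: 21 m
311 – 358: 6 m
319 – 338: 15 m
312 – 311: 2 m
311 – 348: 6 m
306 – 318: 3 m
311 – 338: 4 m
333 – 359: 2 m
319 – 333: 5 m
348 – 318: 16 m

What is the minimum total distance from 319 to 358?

9 m

Enumerating some paths:
319 - 318 - 350 - 332 - 358: 3+3+4+3 = 13
319 - 311 - 358: 3+6 = 9
The minimum is 9 m via 319 - 311 - 358.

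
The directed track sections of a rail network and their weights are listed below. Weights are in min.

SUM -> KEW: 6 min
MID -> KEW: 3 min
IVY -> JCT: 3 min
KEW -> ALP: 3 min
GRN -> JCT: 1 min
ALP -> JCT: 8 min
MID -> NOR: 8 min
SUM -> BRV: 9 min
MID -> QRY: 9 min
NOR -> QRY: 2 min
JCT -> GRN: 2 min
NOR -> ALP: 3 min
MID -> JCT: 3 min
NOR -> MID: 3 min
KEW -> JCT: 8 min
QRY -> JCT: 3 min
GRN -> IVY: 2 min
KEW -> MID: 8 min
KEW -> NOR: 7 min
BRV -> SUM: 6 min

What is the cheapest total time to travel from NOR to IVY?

Shortest distances from NOR:
NOR: 0
QRY: 2  (via NOR)
MID: 3  (via NOR)
ALP: 3  (via NOR)
JCT: 5  (via QRY)
KEW: 6  (via MID)
GRN: 7  (via JCT)
IVY: 9  (via GRN)
Shortest route: NOR → QRY → JCT → GRN → IVY = 9 min.

9 min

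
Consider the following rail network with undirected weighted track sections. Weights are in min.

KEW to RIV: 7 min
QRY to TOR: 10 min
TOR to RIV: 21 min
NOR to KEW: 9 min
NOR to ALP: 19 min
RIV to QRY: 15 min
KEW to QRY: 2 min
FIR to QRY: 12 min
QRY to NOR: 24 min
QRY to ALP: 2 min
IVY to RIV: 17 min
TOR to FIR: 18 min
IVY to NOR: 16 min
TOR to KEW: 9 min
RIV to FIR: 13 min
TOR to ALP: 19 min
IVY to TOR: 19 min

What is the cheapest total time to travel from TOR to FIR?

18 min

Settle nodes by increasing distance from TOR:
TOR: 0
KEW: 9  (via TOR)
QRY: 10  (via TOR)
ALP: 12  (via QRY)
RIV: 16  (via KEW)
FIR: 18  (via TOR)
Shortest route: TOR → FIR = 18 min.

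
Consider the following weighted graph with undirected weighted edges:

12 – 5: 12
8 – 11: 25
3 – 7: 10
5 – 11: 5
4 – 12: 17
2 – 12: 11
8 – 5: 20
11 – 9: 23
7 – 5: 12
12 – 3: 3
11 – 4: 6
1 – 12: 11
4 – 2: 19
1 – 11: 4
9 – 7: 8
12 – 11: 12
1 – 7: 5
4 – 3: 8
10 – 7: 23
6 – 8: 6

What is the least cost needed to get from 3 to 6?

41

Running Dijkstra from 3:
3: 0
12: 3  (via 3)
4: 8  (via 3)
7: 10  (via 3)
1: 14  (via 12)
2: 14  (via 12)
11: 14  (via 4)
5: 15  (via 12)
9: 18  (via 7)
10: 33  (via 7)
8: 35  (via 5)
6: 41  (via 8)
Shortest route: 3 → 12 → 5 → 8 → 6 = 41.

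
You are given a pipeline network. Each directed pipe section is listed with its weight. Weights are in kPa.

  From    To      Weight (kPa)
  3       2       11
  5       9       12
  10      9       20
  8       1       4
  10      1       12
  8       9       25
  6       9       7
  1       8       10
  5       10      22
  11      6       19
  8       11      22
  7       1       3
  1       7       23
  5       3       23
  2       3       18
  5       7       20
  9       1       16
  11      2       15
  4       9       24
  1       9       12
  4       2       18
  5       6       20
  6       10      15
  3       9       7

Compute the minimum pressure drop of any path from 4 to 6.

91 kPa

Enumerating some paths:
4–2–3–9–1–8–11–6: 18+18+7+16+10+22+19 = 110
4–9–1–8–11–6: 24+16+10+22+19 = 91
The minimum is 91 kPa via 4–9–1–8–11–6.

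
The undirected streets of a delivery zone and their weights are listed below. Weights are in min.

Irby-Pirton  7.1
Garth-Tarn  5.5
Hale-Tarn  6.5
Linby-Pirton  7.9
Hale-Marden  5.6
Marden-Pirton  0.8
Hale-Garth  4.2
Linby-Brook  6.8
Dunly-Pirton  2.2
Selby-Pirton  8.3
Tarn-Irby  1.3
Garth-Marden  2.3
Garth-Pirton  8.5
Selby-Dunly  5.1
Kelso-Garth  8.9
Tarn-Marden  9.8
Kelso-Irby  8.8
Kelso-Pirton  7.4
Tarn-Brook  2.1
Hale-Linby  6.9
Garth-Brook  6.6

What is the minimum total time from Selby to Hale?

13.7 min

Compare a few routes:
Selby → Dunly → Pirton → Marden → Garth → Hale: 5.1+2.2+0.8+2.3+4.2 = 14.6
Selby → Pirton → Marden → Garth → Hale: 8.3+0.8+2.3+4.2 = 15.6
Selby → Pirton → Marden → Hale: 8.3+0.8+5.6 = 14.7
Selby → Dunly → Pirton → Marden → Hale: 5.1+2.2+0.8+5.6 = 13.7
The minimum is 13.7 min via Selby → Dunly → Pirton → Marden → Hale.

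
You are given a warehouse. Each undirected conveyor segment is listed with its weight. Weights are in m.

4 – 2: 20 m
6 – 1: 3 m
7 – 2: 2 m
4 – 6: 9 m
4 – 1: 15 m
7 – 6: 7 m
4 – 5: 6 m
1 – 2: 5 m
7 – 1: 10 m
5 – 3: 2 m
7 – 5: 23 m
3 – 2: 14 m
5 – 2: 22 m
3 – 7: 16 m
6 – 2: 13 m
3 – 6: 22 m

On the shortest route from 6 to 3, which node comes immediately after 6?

4

Compare a few routes:
6–4–5–3: 9+6+2 = 17
6–3: 22 = 22
6–1–2–3: 3+5+14 = 22
The minimum is 17 m via 6–4–5–3.
So from 6 the first move is to 4.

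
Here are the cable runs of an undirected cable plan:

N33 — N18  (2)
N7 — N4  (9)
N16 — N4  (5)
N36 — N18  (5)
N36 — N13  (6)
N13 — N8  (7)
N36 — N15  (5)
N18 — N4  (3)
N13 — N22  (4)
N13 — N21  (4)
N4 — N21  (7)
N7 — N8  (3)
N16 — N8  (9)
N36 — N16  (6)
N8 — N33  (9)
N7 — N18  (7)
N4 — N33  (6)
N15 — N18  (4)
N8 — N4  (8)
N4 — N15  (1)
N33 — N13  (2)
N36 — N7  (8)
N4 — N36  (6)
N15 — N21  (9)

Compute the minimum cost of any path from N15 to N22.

12

Settle nodes by increasing distance from N15:
N15: 0
N4: 1  (via N15)
N18: 4  (via N15)
N36: 5  (via N15)
N33: 6  (via N18)
N16: 6  (via N4)
N21: 8  (via N4)
N13: 8  (via N33)
N8: 9  (via N4)
N7: 10  (via N4)
N22: 12  (via N13)
Shortest route: N15 → N18 → N33 → N13 → N22 = 12.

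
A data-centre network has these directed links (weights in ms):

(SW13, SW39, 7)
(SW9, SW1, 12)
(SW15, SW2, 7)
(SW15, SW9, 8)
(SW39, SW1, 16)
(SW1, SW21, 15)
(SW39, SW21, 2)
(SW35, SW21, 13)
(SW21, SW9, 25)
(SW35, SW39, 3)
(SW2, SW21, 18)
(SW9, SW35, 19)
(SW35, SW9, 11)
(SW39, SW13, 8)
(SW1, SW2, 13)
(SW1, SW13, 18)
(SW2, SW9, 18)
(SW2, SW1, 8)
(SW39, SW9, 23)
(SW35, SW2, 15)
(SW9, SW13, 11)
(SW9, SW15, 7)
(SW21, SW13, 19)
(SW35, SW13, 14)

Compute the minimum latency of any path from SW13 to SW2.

Compare a few routes:
SW13 → SW39 → SW1 → SW2: 7+16+13 = 36
SW13 → SW39 → SW9 → SW15 → SW2: 7+23+7+7 = 44
Cheapest is SW13 → SW39 → SW1 → SW2 at 36 ms.

36 ms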